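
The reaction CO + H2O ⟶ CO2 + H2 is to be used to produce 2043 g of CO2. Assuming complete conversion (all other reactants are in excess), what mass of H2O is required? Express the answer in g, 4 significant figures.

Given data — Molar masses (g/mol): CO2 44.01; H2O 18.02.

n(CO2) = 2043 / 44.01 = 46.42 mol
n(H2O) = (1/1) × 46.42 = 46.42 mol
mass = 46.42 × 18.02 = 836.5 g

836.5 g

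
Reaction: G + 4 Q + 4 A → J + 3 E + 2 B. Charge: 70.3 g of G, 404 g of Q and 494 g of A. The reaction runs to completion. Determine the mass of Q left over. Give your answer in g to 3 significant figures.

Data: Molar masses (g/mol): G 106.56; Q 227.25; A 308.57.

n(G) = 70.30 / 106.56 = 0.6597 mol
n(Q) = 404.0 / 227.25 = 1.778 mol
n(A) = 494.0 / 308.57 = 1.601 mol
n/ν for G = 0.6597/1 = 0.6597
n/ν for Q = 1.778/4 = 0.4445
n/ν for A = 1.601/4 = 0.4003
Smallest n/ν is A → limiting reagent.
Q consumed = (4/4) × 1.601 = 1.601 mol
Q remaining = 1.778 − 1.601 = 0.1770 mol
mass = 0.1770 × 227.25 = 40.22 g

40.2 g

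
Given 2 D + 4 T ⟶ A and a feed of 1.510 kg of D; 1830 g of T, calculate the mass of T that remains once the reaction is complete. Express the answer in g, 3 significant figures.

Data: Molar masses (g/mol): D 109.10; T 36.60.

817 g

n(D) = 1.510×1000 / 109.10 = 13.84 mol
n(T) = 1830 / 36.60 = 50.00 mol
n/ν for D = 13.84/2 = 6.920
n/ν for T = 50.00/4 = 12.50
Smallest n/ν is D → limiting reagent.
T consumed = (4/2) × 13.84 = 27.68 mol
T remaining = 50.00 − 27.68 = 22.32 mol
mass = 22.32 × 36.60 = 816.9 g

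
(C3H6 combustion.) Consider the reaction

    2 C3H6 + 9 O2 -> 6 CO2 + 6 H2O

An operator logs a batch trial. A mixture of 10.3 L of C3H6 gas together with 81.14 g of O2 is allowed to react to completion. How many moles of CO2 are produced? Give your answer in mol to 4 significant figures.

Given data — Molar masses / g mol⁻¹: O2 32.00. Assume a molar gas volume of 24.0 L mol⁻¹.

n(C3H6) = 10.30 / 24.0 = 0.4292 mol
n(O2) = 81.14 / 32.00 = 2.536 mol
n/ν for C3H6 = 0.4292/2 = 0.2146
n/ν for O2 = 2.536/9 = 0.2818
Smallest n/ν is C3H6 → limiting reagent.
n(CO2) = (6/2) × 0.4292 = 1.288 mol

1.288 mol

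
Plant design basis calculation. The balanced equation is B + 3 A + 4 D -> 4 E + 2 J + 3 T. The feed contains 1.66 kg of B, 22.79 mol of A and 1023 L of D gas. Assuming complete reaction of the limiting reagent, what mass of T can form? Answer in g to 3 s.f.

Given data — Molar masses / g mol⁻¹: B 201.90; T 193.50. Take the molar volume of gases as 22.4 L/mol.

4410 g

n(B) = 1.660×1000 / 201.90 = 8.222 mol
n(A) = 22.79 mol
n(D) = 1023 / 22.4 = 45.67 mol
n/ν for B = 8.222/1 = 8.222
n/ν for A = 22.79/3 = 7.597
n/ν for D = 45.67/4 = 11.42
Smallest n/ν is A → limiting reagent.
n(T) = (3/3) × 22.79 = 22.79 mol
mass = 22.79 × 193.50 = 4410 g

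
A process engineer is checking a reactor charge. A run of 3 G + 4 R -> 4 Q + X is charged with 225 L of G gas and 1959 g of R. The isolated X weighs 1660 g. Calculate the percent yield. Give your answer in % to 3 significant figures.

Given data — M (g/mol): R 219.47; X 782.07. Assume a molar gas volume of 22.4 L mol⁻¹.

95.1 %

n(G) = 225.0 / 22.4 = 10.04 mol
n(R) = 1959 / 219.47 = 8.926 mol
n/ν → G: 3.347, R: 2.232; R is limiting.
theoretical n(X) = (1/4) × 8.926 = 2.232 mol → 1746 g
% yield = 1660 / 1746 × 100 = 95.07 %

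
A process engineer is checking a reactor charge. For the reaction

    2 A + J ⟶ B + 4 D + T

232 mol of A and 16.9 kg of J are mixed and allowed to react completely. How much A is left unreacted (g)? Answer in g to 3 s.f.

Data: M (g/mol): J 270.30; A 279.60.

29900 g

n(A) = 232.0 mol
n(J) = 16.90×1000 / 270.30 = 62.52 mol
n/ν for A = 232.0/2 = 116.0
n/ν for J = 62.52/1 = 62.52
Smallest n/ν is J → limiting reagent.
A consumed = (2/1) × 62.52 = 125.0 mol
A remaining = 232.0 − 125.0 = 107.0 mol
mass = 107.0 × 279.60 = 29920 g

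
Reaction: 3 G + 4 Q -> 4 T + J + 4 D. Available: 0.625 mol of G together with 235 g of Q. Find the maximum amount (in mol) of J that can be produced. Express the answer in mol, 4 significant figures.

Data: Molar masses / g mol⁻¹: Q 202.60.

n(G) = 0.6250 mol
n(Q) = 235.0 / 202.60 = 1.160 mol
n/ν for G = 0.6250/3 = 0.2083
n/ν for Q = 1.160/4 = 0.2900
Smallest n/ν is G → limiting reagent.
n(J) = (1/3) × 0.6250 = 0.2083 mol

0.2083 mol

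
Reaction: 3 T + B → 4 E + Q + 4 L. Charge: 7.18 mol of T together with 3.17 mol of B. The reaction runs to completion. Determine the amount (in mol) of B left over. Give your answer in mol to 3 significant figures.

n(T) = 7.180 mol
n(B) = 3.170 mol
n/ν for T = 7.180/3 = 2.393
n/ν for B = 3.170/1 = 3.170
Smallest n/ν is T → limiting reagent.
B consumed = (1/3) × 7.180 = 2.393 mol
B remaining = 3.170 − 2.393 = 0.7770 mol

0.777 mol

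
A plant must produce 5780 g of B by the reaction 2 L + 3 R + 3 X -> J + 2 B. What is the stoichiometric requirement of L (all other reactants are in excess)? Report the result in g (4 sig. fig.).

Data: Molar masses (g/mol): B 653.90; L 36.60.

323.5 g

n(B) = 5780 / 653.90 = 8.839 mol
n(L) = (2/2) × 8.839 = 8.839 mol
mass = 8.839 × 36.60 = 323.5 g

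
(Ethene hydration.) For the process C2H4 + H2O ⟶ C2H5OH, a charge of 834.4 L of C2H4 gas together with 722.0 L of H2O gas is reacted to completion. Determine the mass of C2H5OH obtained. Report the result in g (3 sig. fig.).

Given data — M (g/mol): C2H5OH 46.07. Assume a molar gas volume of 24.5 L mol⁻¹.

n(C2H4) = 834.4 / 24.5 = 34.06 mol
n(H2O) = 722.0 / 24.5 = 29.47 mol
n/ν for C2H4 = 34.06/1 = 34.06
n/ν for H2O = 29.47/1 = 29.47
Smallest n/ν is H2O → limiting reagent.
n(C2H5OH) = (1/1) × 29.47 = 29.47 mol
mass = 29.47 × 46.07 = 1358 g

1360 g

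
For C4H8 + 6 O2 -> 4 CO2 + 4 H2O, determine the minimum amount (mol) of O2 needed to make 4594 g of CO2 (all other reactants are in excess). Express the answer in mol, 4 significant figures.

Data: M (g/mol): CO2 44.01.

156.6 mol

n(CO2) = 4594 / 44.01 = 104.4 mol
n(O2) = (6/4) × 104.4 = 156.6 mol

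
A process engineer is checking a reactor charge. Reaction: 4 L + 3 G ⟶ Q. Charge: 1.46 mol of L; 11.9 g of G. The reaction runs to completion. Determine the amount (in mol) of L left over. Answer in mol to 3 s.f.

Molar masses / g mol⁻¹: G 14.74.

0.384 mol

n(L) = 1.460 mol
n(G) = 11.90 / 14.74 = 0.8073 mol
n/ν → L: 0.3650, G: 0.2691; G is limiting.
L consumed = (4/3) × 0.8073 = 1.076 mol
L remaining = 1.460 − 1.076 = 0.3840 mol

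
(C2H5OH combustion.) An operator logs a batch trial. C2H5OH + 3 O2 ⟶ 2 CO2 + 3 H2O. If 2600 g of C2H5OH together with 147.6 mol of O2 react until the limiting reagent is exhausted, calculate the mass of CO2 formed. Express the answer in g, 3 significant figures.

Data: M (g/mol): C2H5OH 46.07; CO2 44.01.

4330 g

n(C2H5OH) = 2600 / 46.07 = 56.44 mol
n(O2) = 147.6 mol
n/ν for C2H5OH = 56.44/1 = 56.44
n/ν for O2 = 147.6/3 = 49.20
Smallest n/ν is O2 → limiting reagent.
n(CO2) = (2/3) × 147.6 = 98.40 mol
mass = 98.40 × 44.01 = 4331 g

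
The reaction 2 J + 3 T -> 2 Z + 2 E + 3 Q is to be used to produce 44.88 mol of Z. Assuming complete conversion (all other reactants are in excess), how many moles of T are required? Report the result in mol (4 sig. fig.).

67.32 mol

n(Z) = 44.88 mol
n(T) = (3/2) × 44.88 = 67.32 mol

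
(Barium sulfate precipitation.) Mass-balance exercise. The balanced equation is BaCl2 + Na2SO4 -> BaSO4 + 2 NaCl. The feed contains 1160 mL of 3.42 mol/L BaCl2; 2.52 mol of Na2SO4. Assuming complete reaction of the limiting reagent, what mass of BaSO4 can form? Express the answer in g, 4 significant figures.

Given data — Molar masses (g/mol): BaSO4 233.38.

588.1 g

n(BaCl2) = 3.42 × 1160/1000 = 3.967 mol
n(Na2SO4) = 2.520 mol
n/ν → BaCl2: 3.967, Na2SO4: 2.520; Na2SO4 is limiting.
n(BaSO4) = (1/1) × 2.520 = 2.520 mol
mass = 2.520 × 233.38 = 588.1 g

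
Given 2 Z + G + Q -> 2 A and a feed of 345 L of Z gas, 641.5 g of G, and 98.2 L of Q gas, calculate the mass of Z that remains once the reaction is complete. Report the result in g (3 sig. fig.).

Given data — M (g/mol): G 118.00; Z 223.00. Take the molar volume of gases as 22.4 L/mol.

n(Z) = 345.0 / 22.4 = 15.40 mol
n(G) = 641.5 / 118.00 = 5.436 mol
n(Q) = 98.20 / 22.4 = 4.384 mol
n/ν for Z = 15.40/2 = 7.700
n/ν for G = 5.436/1 = 5.436
n/ν for Q = 4.384/1 = 4.384
Smallest n/ν is Q → limiting reagent.
Z consumed = (2/1) × 4.384 = 8.768 mol
Z remaining = 15.40 − 8.768 = 6.632 mol
mass = 6.632 × 223.00 = 1479 g

1480 g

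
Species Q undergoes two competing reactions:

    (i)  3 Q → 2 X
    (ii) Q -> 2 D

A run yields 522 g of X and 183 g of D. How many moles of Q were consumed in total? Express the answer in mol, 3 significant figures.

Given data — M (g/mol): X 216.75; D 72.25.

4.88 mol

n(X) = 522 / 216.75 = 2.408 mol
n(D) = 183 / 72.25 = 2.533 mol
n(Q) via (i) = (3/2)×2.408 = 3.612 mol
n(Q) via (ii) = (1/2)×2.533 = 1.267 mol
total n(Q) = 3.612 + 1.267 = 4.879 mol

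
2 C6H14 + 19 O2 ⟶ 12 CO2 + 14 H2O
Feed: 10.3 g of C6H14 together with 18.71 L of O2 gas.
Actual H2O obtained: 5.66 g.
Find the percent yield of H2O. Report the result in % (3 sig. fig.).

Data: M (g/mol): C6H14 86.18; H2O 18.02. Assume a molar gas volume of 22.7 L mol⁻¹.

51.7 %

n(C6H14) = 10.30 / 86.18 = 0.1195 mol
n(O2) = 18.71 / 22.7 = 0.8242 mol
n/ν → C6H14: 0.05975, O2: 0.04338; O2 is limiting.
theoretical n(H2O) = (14/19) × 0.8242 = 0.6073 mol → 10.94 g
% yield = 5.66 / 10.94 × 100 = 51.74 %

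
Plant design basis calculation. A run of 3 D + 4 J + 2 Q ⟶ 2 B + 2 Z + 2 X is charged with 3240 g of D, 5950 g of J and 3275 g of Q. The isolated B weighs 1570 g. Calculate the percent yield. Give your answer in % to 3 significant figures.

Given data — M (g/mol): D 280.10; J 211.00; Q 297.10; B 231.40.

88.0 %

n(D) = 3240 / 280.10 = 11.57 mol
n(J) = 5950 / 211.00 = 28.20 mol
n(Q) = 3275 / 297.10 = 11.02 mol
n/ν for D = 11.57/3 = 3.857
n/ν for J = 28.20/4 = 7.050
n/ν for Q = 11.02/2 = 5.510
Smallest n/ν is D → limiting reagent.
theoretical n(B) = (2/3) × 11.57 = 7.713 mol → 1785 g
% yield = 1570 / 1785 × 100 = 87.96 %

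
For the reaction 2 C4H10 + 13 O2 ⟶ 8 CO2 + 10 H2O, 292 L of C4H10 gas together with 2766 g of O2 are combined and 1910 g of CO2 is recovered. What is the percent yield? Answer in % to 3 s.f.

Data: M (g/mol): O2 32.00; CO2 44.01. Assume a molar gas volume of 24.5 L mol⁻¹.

91.0 %

n(C4H10) = 292.0 / 24.5 = 11.92 mol
n(O2) = 2766 / 32.00 = 86.44 mol
n/ν for C4H10 = 11.92/2 = 5.960
n/ν for O2 = 86.44/13 = 6.649
Smallest n/ν is C4H10 → limiting reagent.
theoretical n(CO2) = (8/2) × 11.92 = 47.68 mol → 2098 g
% yield = 1910 / 2098 × 100 = 91.04 %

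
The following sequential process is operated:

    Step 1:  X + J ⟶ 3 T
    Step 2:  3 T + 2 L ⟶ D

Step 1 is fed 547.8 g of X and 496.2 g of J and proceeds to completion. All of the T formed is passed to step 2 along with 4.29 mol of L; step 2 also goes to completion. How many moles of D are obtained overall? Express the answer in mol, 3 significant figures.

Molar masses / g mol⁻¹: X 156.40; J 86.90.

2.15 mol

Step 1:
n(X) = 547.8 / 156.40 = 3.503 mol
n(J) = 496.2 / 86.90 = 5.710 mol
n/ν → X: 3.503, J: 5.710; X is limiting.
n(T) produced = (3/1) × 3.503 = 10.51 mol
Step 2:
n(T) available = 10.51 mol
n(L) = 4.290 mol
n/ν → T: 3.503, L: 2.145; L is limiting.
n(D) = (1/2) × 4.290 = 2.145 mol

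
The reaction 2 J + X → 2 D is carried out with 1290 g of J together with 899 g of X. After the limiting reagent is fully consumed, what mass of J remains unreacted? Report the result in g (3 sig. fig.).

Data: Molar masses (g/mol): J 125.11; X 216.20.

n(J) = 1290 / 125.11 = 10.31 mol
n(X) = 899.0 / 216.20 = 4.158 mol
n/ν for J = 10.31/2 = 5.155
n/ν for X = 4.158/1 = 4.158
Smallest n/ν is X → limiting reagent.
J consumed = (2/1) × 4.158 = 8.316 mol
J remaining = 10.31 − 8.316 = 1.994 mol
mass = 1.994 × 125.11 = 249.5 g

250 g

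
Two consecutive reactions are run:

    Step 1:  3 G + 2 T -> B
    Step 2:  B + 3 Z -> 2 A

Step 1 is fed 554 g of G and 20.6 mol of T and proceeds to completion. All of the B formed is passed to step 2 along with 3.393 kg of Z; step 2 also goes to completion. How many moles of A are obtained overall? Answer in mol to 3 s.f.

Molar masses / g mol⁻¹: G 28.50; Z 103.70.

13.0 mol

Step 1:
n(G) = 554.0 / 28.50 = 19.44 mol
n(T) = 20.60 mol
n/ν → G: 6.480, T: 10.30; G is limiting.
n(B) produced = (1/3) × 19.44 = 6.480 mol
Step 2:
n(B) available = 6.480 mol
n(Z) = 3.393×1000 / 103.70 = 32.72 mol
n/ν → B: 6.480, Z: 10.91; B is limiting.
n(A) = (2/1) × 6.480 = 12.96 mol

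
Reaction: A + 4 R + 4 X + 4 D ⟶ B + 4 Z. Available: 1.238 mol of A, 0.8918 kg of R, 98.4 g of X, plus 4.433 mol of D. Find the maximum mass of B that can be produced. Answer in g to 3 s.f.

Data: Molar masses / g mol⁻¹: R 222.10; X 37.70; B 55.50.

n(A) = 1.238 mol
n(R) = 0.8918×1000 / 222.10 = 4.015 mol
n(X) = 98.40 / 37.70 = 2.610 mol
n(D) = 4.433 mol
n/ν → A: 1.238, R: 1.004, X: 0.6525, D: 1.108; X is limiting.
n(B) = (1/4) × 2.610 = 0.6525 mol
mass = 0.6525 × 55.50 = 36.21 g

36.2 g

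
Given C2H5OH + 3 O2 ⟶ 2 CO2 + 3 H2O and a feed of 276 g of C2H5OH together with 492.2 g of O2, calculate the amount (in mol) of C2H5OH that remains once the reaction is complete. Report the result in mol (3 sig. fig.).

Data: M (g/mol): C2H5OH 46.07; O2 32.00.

n(C2H5OH) = 276.0 / 46.07 = 5.991 mol
n(O2) = 492.2 / 32.00 = 15.38 mol
n/ν for C2H5OH = 5.991/1 = 5.991
n/ν for O2 = 15.38/3 = 5.127
Smallest n/ν is O2 → limiting reagent.
C2H5OH consumed = (1/3) × 15.38 = 5.127 mol
C2H5OH remaining = 5.991 − 5.127 = 0.8640 mol

0.864 mol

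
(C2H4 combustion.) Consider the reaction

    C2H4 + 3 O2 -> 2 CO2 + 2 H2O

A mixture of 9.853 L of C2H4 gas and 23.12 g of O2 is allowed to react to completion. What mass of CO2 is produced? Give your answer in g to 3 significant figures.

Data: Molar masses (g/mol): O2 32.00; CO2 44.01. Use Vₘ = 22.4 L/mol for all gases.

21.2 g

n(C2H4) = 9.853 / 22.4 = 0.4399 mol
n(O2) = 23.12 / 32.00 = 0.7225 mol
n/ν → C2H4: 0.4399, O2: 0.2408; O2 is limiting.
n(CO2) = (2/3) × 0.7225 = 0.4817 mol
mass = 0.4817 × 44.01 = 21.20 g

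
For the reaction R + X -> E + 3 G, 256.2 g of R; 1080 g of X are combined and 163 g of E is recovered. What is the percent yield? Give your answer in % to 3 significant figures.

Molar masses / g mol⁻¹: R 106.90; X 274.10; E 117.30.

58.0 %

n(R) = 256.2 / 106.90 = 2.397 mol
n(X) = 1080 / 274.10 = 3.940 mol
n/ν → R: 2.397, X: 3.940; R is limiting.
theoretical n(E) = (1/1) × 2.397 = 2.397 mol → 281.2 g
% yield = 163 / 281.2 × 100 = 57.97 %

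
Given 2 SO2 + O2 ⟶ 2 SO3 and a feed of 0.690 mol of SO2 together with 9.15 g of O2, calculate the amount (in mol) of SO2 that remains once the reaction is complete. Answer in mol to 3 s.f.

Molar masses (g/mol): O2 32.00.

n(SO2) = 0.6900 mol
n(O2) = 9.150 / 32.00 = 0.2859 mol
n/ν → SO2: 0.3450, O2: 0.2859; O2 is limiting.
SO2 consumed = (2/1) × 0.2859 = 0.5718 mol
SO2 remaining = 0.6900 − 0.5718 = 0.1182 mol

0.118 mol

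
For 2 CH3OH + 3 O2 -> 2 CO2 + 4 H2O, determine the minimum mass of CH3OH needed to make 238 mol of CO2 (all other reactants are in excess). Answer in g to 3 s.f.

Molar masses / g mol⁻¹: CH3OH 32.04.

n(CO2) = 238.0 mol
n(CH3OH) = (2/2) × 238.0 = 238.0 mol
mass = 238.0 × 32.04 = 7626 g

7630 g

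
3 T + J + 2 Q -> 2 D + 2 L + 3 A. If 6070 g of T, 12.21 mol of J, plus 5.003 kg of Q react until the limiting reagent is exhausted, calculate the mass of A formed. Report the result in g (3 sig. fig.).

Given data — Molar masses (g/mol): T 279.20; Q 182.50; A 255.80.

n(T) = 6070 / 279.20 = 21.74 mol
n(J) = 12.21 mol
n(Q) = 5.003×1000 / 182.50 = 27.41 mol
n/ν for T = 21.74/3 = 7.247
n/ν for J = 12.21/1 = 12.21
n/ν for Q = 27.41/2 = 13.71
Smallest n/ν is T → limiting reagent.
n(A) = (3/3) × 21.74 = 21.74 mol
mass = 21.74 × 255.80 = 5561 g

5560 g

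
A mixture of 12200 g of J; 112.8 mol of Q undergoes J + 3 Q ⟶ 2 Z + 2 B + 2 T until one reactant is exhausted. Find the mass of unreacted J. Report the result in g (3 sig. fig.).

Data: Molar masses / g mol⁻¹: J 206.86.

n(J) = 12200 / 206.86 = 58.98 mol
n(Q) = 112.8 mol
n/ν for J = 58.98/1 = 58.98
n/ν for Q = 112.8/3 = 37.60
Smallest n/ν is Q → limiting reagent.
J consumed = (1/3) × 112.8 = 37.60 mol
J remaining = 58.98 − 37.60 = 21.38 mol
mass = 21.38 × 206.86 = 4423 g

4420 g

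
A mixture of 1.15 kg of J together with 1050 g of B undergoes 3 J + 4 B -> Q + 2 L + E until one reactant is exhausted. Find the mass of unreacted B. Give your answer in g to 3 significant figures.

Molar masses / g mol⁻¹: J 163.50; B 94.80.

161 g

n(J) = 1.150×1000 / 163.50 = 7.034 mol
n(B) = 1050 / 94.80 = 11.08 mol
n/ν for J = 7.034/3 = 2.345
n/ν for B = 11.08/4 = 2.770
Smallest n/ν is J → limiting reagent.
B consumed = (4/3) × 7.034 = 9.379 mol
B remaining = 11.08 − 9.379 = 1.701 mol
mass = 1.701 × 94.80 = 161.3 g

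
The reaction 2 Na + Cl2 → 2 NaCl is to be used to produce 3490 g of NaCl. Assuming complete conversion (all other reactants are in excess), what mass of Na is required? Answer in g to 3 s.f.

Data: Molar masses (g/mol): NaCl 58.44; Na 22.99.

1370 g

n(NaCl) = 3490 / 58.44 = 59.72 mol
n(Na) = (2/2) × 59.72 = 59.72 mol
mass = 59.72 × 22.99 = 1373 g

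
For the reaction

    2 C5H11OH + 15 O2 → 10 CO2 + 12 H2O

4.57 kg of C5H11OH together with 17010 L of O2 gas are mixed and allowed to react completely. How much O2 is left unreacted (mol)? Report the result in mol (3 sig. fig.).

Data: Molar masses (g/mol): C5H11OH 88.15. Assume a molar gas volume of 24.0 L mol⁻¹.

320 mol

n(C5H11OH) = 4.570×1000 / 88.15 = 51.84 mol
n(O2) = 17010 / 24.0 = 708.8 mol
n/ν for C5H11OH = 51.84/2 = 25.92
n/ν for O2 = 708.8/15 = 47.25
Smallest n/ν is C5H11OH → limiting reagent.
O2 consumed = (15/2) × 51.84 = 388.8 mol
O2 remaining = 708.8 − 388.8 = 320.0 mol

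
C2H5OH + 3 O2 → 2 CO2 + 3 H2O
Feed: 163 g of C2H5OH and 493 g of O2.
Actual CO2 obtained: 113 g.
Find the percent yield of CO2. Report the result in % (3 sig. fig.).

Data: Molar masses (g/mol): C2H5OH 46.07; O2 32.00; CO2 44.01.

36.3 %

n(C2H5OH) = 163.0 / 46.07 = 3.538 mol
n(O2) = 493.0 / 32.00 = 15.41 mol
n/ν → C2H5OH: 3.538, O2: 5.137; C2H5OH is limiting.
theoretical n(CO2) = (2/1) × 3.538 = 7.076 mol → 311.4 g
% yield = 113 / 311.4 × 100 = 36.29 %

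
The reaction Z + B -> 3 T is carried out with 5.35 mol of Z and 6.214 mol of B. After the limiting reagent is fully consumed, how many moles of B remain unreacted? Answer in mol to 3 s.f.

0.864 mol

n(Z) = 5.350 mol
n(B) = 6.214 mol
n/ν → Z: 5.350, B: 6.214; Z is limiting.
B consumed = (1/1) × 5.350 = 5.350 mol
B remaining = 6.214 − 5.350 = 0.8640 mol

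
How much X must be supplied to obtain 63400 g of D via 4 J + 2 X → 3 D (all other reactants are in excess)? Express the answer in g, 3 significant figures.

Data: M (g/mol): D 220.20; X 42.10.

8080 g

n(D) = 63400 / 220.20 = 287.9 mol
n(X) = (2/3) × 287.9 = 191.9 mol
mass = 191.9 × 42.10 = 8079 g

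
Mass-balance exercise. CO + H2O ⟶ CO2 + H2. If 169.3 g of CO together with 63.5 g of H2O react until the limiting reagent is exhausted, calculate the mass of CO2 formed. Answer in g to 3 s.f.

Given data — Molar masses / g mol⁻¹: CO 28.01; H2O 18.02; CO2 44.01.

n(CO) = 169.3 / 28.01 = 6.044 mol
n(H2O) = 63.50 / 18.02 = 3.524 mol
n/ν for CO = 6.044/1 = 6.044
n/ν for H2O = 3.524/1 = 3.524
Smallest n/ν is H2O → limiting reagent.
n(CO2) = (1/1) × 3.524 = 3.524 mol
mass = 3.524 × 44.01 = 155.1 g

155 g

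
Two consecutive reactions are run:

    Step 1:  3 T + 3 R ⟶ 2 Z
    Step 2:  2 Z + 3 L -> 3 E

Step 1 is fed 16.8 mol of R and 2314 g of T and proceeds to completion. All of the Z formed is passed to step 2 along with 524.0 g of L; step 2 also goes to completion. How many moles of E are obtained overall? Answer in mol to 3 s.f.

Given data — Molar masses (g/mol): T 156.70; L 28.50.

Step 1:
n(R) = 16.80 mol
n(T) = 2314 / 156.70 = 14.77 mol
n/ν for R = 16.80/3 = 5.600
n/ν for T = 14.77/3 = 4.923
Smallest n/ν is T → limiting reagent.
n(Z) produced = (2/3) × 14.77 = 9.847 mol
Step 2:
n(Z) available = 9.847 mol
n(L) = 524.0 / 28.50 = 18.39 mol
n/ν for Z = 9.847/2 = 4.924
n/ν for L = 18.39/3 = 6.130
Smallest n/ν is Z → limiting reagent.
n(E) = (3/2) × 9.847 = 14.77 mol

14.8 mol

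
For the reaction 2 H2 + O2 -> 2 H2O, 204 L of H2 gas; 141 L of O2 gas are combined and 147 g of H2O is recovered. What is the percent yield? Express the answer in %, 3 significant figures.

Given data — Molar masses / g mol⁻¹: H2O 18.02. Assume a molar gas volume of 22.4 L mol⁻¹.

89.6 %

n(H2) = 204.0 / 22.4 = 9.107 mol
n(O2) = 141.0 / 22.4 = 6.295 mol
n/ν for H2 = 9.107/2 = 4.554
n/ν for O2 = 6.295/1 = 6.295
Smallest n/ν is H2 → limiting reagent.
theoretical n(H2O) = (2/2) × 9.107 = 9.107 mol → 164.1 g
% yield = 147 / 164.1 × 100 = 89.58 %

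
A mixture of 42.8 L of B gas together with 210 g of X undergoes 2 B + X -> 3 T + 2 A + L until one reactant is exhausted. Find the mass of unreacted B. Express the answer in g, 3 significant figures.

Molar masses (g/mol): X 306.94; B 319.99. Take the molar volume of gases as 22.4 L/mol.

n(B) = 42.80 / 22.4 = 1.911 mol
n(X) = 210.0 / 306.94 = 0.6842 mol
n/ν for B = 1.911/2 = 0.9555
n/ν for X = 0.6842/1 = 0.6842
Smallest n/ν is X → limiting reagent.
B consumed = (2/1) × 0.6842 = 1.368 mol
B remaining = 1.911 − 1.368 = 0.5430 mol
mass = 0.5430 × 319.99 = 173.8 g

174 g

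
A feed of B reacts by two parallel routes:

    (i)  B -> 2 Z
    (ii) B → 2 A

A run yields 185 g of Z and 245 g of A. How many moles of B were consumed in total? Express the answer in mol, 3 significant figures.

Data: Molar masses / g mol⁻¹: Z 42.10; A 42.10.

5.11 mol

n(Z) = 185 / 42.10 = 4.394 mol
n(A) = 245 / 42.10 = 5.819 mol
n(B) via (i) = (1/2)×4.394 = 2.197 mol
n(B) via (ii) = (1/2)×5.819 = 2.910 mol
total n(B) = 2.197 + 2.910 = 5.107 mol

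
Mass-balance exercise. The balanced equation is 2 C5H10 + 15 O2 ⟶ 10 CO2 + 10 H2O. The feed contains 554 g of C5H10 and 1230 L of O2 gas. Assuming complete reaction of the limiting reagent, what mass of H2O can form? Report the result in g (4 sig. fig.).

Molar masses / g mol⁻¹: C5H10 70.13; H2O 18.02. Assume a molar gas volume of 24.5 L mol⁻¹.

n(C5H10) = 554.0 / 70.13 = 7.900 mol
n(O2) = 1230 / 24.5 = 50.20 mol
n/ν for C5H10 = 7.900/2 = 3.950
n/ν for O2 = 50.20/15 = 3.347
Smallest n/ν is O2 → limiting reagent.
n(H2O) = (10/15) × 50.20 = 33.47 mol
mass = 33.47 × 18.02 = 603.1 g

603.1 g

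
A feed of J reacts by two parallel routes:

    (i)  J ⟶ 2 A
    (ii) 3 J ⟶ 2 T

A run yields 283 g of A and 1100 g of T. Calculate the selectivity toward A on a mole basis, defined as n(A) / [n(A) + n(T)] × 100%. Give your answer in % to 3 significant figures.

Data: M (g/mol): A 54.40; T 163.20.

43.6 %

n(A) = 283 / 54.40 = 5.202 mol
n(T) = 1100 / 163.20 = 6.740 mol
selectivity = 5.202/(5.202+6.740) × 100 = 43.56 %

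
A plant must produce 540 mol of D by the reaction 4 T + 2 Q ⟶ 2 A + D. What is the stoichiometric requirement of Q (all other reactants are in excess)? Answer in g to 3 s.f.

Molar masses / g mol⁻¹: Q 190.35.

n(D) = 540.0 mol
n(Q) = (2/1) × 540.0 = 1080 mol
mass = 1080 × 190.35 = 205600 g

206000 g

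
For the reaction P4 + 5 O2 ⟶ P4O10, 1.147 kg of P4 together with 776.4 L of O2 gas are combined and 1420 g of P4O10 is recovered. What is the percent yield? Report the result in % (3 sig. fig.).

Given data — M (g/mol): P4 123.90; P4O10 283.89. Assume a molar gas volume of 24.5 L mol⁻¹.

n(P4) = 1.147×1000 / 123.90 = 9.257 mol
n(O2) = 776.4 / 24.5 = 31.69 mol
n/ν for P4 = 9.257/1 = 9.257
n/ν for O2 = 31.69/5 = 6.338
Smallest n/ν is O2 → limiting reagent.
theoretical n(P4O10) = (1/5) × 31.69 = 6.338 mol → 1799 g
% yield = 1420 / 1799 × 100 = 78.93 %

78.9 %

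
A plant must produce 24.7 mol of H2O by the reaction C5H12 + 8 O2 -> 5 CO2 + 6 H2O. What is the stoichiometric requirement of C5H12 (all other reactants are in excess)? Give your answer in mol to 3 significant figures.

4.12 mol

n(H2O) = 24.70 mol
n(C5H12) = (1/6) × 24.70 = 4.117 mol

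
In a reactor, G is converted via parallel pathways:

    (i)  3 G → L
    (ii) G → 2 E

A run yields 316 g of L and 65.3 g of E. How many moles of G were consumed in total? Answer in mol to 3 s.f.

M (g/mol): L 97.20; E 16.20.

11.8 mol

n(L) = 316 / 97.20 = 3.251 mol
n(E) = 65.3 / 16.20 = 4.031 mol
n(G) via (i) = (3/1)×3.251 = 9.753 mol
n(G) via (ii) = (1/2)×4.031 = 2.016 mol
total n(G) = 9.753 + 2.016 = 11.77 mol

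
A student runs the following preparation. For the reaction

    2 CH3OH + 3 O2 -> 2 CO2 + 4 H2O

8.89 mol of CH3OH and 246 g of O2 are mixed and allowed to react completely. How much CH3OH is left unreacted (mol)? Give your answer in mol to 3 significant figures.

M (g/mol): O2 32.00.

n(CH3OH) = 8.890 mol
n(O2) = 246.0 / 32.00 = 7.688 mol
n/ν for CH3OH = 8.890/2 = 4.445
n/ν for O2 = 7.688/3 = 2.563
Smallest n/ν is O2 → limiting reagent.
CH3OH consumed = (2/3) × 7.688 = 5.125 mol
CH3OH remaining = 8.890 − 5.125 = 3.765 mol

3.77 mol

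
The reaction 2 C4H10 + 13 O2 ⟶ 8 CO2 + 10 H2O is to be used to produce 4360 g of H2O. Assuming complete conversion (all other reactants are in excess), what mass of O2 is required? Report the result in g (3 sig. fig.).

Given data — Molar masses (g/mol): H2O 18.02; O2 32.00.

10100 g

n(H2O) = 4360 / 18.02 = 242.0 mol
n(O2) = (13/10) × 242.0 = 314.6 mol
mass = 314.6 × 32.00 = 10070 g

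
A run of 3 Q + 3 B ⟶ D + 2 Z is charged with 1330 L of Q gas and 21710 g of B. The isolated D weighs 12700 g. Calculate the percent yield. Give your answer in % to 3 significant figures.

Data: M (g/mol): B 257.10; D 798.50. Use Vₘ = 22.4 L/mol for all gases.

n(Q) = 1330 / 22.4 = 59.38 mol
n(B) = 21710 / 257.10 = 84.44 mol
n/ν for Q = 59.38/3 = 19.79
n/ν for B = 84.44/3 = 28.15
Smallest n/ν is Q → limiting reagent.
theoretical n(D) = (1/3) × 59.38 = 19.79 mol → 15800 g
% yield = 12700 / 15800 × 100 = 80.38 %

80.4 %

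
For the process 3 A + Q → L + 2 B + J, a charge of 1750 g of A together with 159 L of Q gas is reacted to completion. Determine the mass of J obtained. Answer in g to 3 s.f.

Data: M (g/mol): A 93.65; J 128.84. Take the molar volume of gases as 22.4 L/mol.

n(A) = 1750 / 93.65 = 18.69 mol
n(Q) = 159.0 / 22.4 = 7.098 mol
n/ν for A = 18.69/3 = 6.230
n/ν for Q = 7.098/1 = 7.098
Smallest n/ν is A → limiting reagent.
n(J) = (1/3) × 18.69 = 6.230 mol
mass = 6.230 × 128.84 = 802.7 g

803 g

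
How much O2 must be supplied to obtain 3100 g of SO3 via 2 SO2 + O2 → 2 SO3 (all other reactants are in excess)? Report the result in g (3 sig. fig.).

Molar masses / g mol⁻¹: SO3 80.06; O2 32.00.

n(SO3) = 3100 / 80.06 = 38.72 mol
n(O2) = (1/2) × 38.72 = 19.36 mol
mass = 19.36 × 32.00 = 619.5 g

620 g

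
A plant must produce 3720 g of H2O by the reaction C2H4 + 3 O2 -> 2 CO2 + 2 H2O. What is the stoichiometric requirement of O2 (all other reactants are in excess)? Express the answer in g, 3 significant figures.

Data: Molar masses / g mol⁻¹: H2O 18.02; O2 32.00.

9910 g

n(H2O) = 3720 / 18.02 = 206.4 mol
n(O2) = (3/2) × 206.4 = 309.6 mol
mass = 309.6 × 32.00 = 9907 g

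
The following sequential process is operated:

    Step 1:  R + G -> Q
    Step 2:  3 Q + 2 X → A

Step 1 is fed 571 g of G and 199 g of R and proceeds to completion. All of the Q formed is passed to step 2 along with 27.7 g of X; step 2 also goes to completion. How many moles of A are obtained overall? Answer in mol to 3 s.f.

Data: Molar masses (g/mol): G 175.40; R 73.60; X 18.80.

Step 1:
n(G) = 571.0 / 175.40 = 3.255 mol
n(R) = 199.0 / 73.60 = 2.704 mol
n/ν for G = 3.255/1 = 3.255
n/ν for R = 2.704/1 = 2.704
Smallest n/ν is R → limiting reagent.
n(Q) produced = (1/1) × 2.704 = 2.704 mol
Step 2:
n(Q) available = 2.704 mol
n(X) = 27.70 / 18.80 = 1.473 mol
n/ν for Q = 2.704/3 = 0.9013
n/ν for X = 1.473/2 = 0.7365
Smallest n/ν is X → limiting reagent.
n(A) = (1/2) × 1.473 = 0.7365 mol

0.737 mol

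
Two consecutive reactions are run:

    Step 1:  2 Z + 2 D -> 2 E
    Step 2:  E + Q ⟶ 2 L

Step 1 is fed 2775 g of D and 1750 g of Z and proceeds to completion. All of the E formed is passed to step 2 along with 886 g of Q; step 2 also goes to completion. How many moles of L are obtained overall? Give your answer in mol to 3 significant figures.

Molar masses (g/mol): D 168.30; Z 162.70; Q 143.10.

Step 1:
n(D) = 2775 / 168.30 = 16.49 mol
n(Z) = 1750 / 162.70 = 10.76 mol
n/ν for D = 16.49/2 = 8.245
n/ν for Z = 10.76/2 = 5.380
Smallest n/ν is Z → limiting reagent.
n(E) produced = (2/2) × 10.76 = 10.76 mol
Step 2:
n(E) available = 10.76 mol
n(Q) = 886.0 / 143.10 = 6.191 mol
n/ν for E = 10.76/1 = 10.76
n/ν for Q = 6.191/1 = 6.191
Smallest n/ν is Q → limiting reagent.
n(L) = (2/1) × 6.191 = 12.38 mol

12.4 mol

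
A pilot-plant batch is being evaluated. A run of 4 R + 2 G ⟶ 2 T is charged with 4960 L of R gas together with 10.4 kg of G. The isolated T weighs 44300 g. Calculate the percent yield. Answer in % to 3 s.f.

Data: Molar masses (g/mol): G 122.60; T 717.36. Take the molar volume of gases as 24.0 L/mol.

72.8 %

n(R) = 4960 / 24.0 = 206.7 mol
n(G) = 10.40×1000 / 122.60 = 84.83 mol
n/ν → R: 51.68, G: 42.42; G is limiting.
theoretical n(T) = (2/2) × 84.83 = 84.83 mol → 60850 g
% yield = 44300 / 60850 × 100 = 72.80 %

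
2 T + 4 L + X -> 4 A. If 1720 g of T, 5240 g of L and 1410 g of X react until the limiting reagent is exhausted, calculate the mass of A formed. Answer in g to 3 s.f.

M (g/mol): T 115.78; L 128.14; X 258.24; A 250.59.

n(T) = 1720 / 115.78 = 14.86 mol
n(L) = 5240 / 128.14 = 40.89 mol
n(X) = 1410 / 258.24 = 5.460 mol
n/ν for T = 14.86/2 = 7.430
n/ν for L = 40.89/4 = 10.22
n/ν for X = 5.460/1 = 5.460
Smallest n/ν is X → limiting reagent.
n(A) = (4/1) × 5.460 = 21.84 mol
mass = 21.84 × 250.59 = 5473 g

5470 g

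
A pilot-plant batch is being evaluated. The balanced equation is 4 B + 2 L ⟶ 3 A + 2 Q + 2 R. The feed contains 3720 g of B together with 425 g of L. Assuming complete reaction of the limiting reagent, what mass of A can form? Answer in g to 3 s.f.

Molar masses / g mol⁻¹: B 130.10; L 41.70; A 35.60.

n(B) = 3720 / 130.10 = 28.59 mol
n(L) = 425.0 / 41.70 = 10.19 mol
n/ν for B = 28.59/4 = 7.148
n/ν for L = 10.19/2 = 5.095
Smallest n/ν is L → limiting reagent.
n(A) = (3/2) × 10.19 = 15.29 mol
mass = 15.29 × 35.60 = 544.3 g

544 g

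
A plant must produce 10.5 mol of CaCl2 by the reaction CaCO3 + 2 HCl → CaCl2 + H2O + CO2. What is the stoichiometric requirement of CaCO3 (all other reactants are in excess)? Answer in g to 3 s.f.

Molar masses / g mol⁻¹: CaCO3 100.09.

n(CaCl2) = 10.50 mol
n(CaCO3) = (1/1) × 10.50 = 10.50 mol
mass = 10.50 × 100.09 = 1051 g

1050 g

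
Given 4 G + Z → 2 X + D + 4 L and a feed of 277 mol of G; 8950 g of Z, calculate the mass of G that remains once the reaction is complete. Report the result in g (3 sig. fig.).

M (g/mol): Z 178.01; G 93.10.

7070 g

n(G) = 277.0 mol
n(Z) = 8950 / 178.01 = 50.28 mol
n/ν for G = 277.0/4 = 69.25
n/ν for Z = 50.28/1 = 50.28
Smallest n/ν is Z → limiting reagent.
G consumed = (4/1) × 50.28 = 201.1 mol
G remaining = 277.0 − 201.1 = 75.90 mol
mass = 75.90 × 93.10 = 7066 g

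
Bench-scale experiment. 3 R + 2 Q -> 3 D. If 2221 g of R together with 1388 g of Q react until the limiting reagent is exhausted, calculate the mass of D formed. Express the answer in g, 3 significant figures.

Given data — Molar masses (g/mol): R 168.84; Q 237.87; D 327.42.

n(R) = 2221 / 168.84 = 13.15 mol
n(Q) = 1388 / 237.87 = 5.835 mol
n/ν for R = 13.15/3 = 4.383
n/ν for Q = 5.835/2 = 2.918
Smallest n/ν is Q → limiting reagent.
n(D) = (3/2) × 5.835 = 8.753 mol
mass = 8.753 × 327.42 = 2866 g

2870 g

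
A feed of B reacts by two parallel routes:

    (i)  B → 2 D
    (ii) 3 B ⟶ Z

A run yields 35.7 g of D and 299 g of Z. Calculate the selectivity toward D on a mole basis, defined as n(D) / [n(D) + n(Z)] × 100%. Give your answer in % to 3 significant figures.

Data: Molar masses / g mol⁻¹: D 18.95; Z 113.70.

n(D) = 35.7 / 18.95 = 1.884 mol
n(Z) = 299 / 113.70 = 2.630 mol
selectivity = 1.884/(1.884+2.630) × 100 = 41.74 %

41.7 %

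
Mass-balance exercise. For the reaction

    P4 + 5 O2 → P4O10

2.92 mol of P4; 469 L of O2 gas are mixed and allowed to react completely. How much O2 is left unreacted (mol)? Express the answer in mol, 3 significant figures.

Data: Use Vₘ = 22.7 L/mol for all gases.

n(P4) = 2.920 mol
n(O2) = 469.0 / 22.7 = 20.66 mol
n/ν for P4 = 2.920/1 = 2.920
n/ν for O2 = 20.66/5 = 4.132
Smallest n/ν is P4 → limiting reagent.
O2 consumed = (5/1) × 2.920 = 14.60 mol
O2 remaining = 20.66 − 14.60 = 6.060 mol

6.06 mol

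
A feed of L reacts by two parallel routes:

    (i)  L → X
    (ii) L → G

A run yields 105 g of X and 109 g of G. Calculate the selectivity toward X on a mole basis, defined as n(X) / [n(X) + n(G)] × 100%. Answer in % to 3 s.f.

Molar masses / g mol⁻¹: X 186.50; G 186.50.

49.1 %

n(X) = 105 / 186.50 = 0.5630 mol
n(G) = 109 / 186.50 = 0.5845 mol
selectivity = 0.5630/(0.5630+0.5845) × 100 = 49.06 %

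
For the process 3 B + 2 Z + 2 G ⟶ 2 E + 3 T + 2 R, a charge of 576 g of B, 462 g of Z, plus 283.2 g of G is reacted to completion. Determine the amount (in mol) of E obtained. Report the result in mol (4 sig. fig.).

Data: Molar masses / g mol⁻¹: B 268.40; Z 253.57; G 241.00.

1.175 mol

n(B) = 576.0 / 268.40 = 2.146 mol
n(Z) = 462.0 / 253.57 = 1.822 mol
n(G) = 283.2 / 241.00 = 1.175 mol
n/ν for B = 2.146/3 = 0.7153
n/ν for Z = 1.822/2 = 0.9110
n/ν for G = 1.175/2 = 0.5875
Smallest n/ν is G → limiting reagent.
n(E) = (2/2) × 1.175 = 1.175 mol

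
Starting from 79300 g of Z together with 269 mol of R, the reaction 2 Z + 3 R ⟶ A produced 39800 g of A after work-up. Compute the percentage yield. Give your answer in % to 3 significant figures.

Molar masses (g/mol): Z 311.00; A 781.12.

56.8 %

n(Z) = 79300 / 311.00 = 255.0 mol
n(R) = 269.0 mol
n/ν for Z = 255.0/2 = 127.5
n/ν for R = 269.0/3 = 89.67
Smallest n/ν is R → limiting reagent.
theoretical n(A) = (1/3) × 269.0 = 89.67 mol → 70040 g
% yield = 39800 / 70040 × 100 = 56.82 %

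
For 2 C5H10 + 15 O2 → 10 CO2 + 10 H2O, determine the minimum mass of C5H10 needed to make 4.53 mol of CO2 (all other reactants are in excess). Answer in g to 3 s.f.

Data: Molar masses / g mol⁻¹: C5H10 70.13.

n(CO2) = 4.530 mol
n(C5H10) = (2/10) × 4.530 = 0.9060 mol
mass = 0.9060 × 70.13 = 63.54 g

63.5 g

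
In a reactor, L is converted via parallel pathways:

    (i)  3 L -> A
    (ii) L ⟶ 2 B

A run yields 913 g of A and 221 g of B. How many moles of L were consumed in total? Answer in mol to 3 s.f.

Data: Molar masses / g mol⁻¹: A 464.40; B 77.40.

n(A) = 913 / 464.40 = 1.966 mol
n(B) = 221 / 77.40 = 2.855 mol
n(L) via (i) = (3/1)×1.966 = 5.898 mol
n(L) via (ii) = (1/2)×2.855 = 1.428 mol
total n(L) = 5.898 + 1.428 = 7.326 mol

7.33 mol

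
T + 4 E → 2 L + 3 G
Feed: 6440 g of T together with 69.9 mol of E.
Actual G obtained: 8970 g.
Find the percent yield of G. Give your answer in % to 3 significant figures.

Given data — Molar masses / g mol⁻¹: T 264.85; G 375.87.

45.5 %

n(T) = 6440 / 264.85 = 24.32 mol
n(E) = 69.90 mol
n/ν for T = 24.32/1 = 24.32
n/ν for E = 69.90/4 = 17.48
Smallest n/ν is E → limiting reagent.
theoretical n(G) = (3/4) × 69.90 = 52.43 mol → 19710 g
% yield = 8970 / 19710 × 100 = 45.51 %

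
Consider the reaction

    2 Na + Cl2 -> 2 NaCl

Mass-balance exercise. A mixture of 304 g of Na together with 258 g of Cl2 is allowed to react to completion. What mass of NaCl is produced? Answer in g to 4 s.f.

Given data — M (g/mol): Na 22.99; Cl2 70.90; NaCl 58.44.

425.3 g

n(Na) = 304.0 / 22.99 = 13.22 mol
n(Cl2) = 258.0 / 70.90 = 3.639 mol
n/ν for Na = 13.22/2 = 6.610
n/ν for Cl2 = 3.639/1 = 3.639
Smallest n/ν is Cl2 → limiting reagent.
n(NaCl) = (2/1) × 3.639 = 7.278 mol
mass = 7.278 × 58.44 = 425.3 g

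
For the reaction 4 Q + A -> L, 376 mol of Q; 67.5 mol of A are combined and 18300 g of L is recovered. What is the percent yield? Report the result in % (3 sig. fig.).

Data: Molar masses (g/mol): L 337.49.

n(Q) = 376.0 mol
n(A) = 67.50 mol
n/ν → Q: 94.00, A: 67.50; A is limiting.
theoretical n(L) = (1/1) × 67.50 = 67.50 mol → 22780 g
% yield = 18300 / 22780 × 100 = 80.33 %

80.3 %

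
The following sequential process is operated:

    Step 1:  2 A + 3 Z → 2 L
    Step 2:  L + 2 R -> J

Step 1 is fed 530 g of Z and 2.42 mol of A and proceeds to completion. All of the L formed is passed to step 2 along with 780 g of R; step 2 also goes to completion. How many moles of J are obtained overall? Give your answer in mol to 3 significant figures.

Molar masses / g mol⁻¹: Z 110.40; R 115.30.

2.42 mol

Step 1:
n(Z) = 530.0 / 110.40 = 4.801 mol
n(A) = 2.420 mol
n/ν for Z = 4.801/3 = 1.600
n/ν for A = 2.420/2 = 1.210
Smallest n/ν is A → limiting reagent.
n(L) produced = (2/2) × 2.420 = 2.420 mol
Step 2:
n(L) available = 2.420 mol
n(R) = 780.0 / 115.30 = 6.765 mol
n/ν for L = 2.420/1 = 2.420
n/ν for R = 6.765/2 = 3.383
Smallest n/ν is L → limiting reagent.
n(J) = (1/1) × 2.420 = 2.420 mol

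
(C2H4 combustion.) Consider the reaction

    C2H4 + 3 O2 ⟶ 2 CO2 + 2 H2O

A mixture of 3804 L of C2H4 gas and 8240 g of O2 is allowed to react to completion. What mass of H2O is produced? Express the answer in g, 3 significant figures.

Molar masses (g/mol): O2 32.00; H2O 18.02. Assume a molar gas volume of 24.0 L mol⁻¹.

3090 g

n(C2H4) = 3804 / 24.0 = 158.5 mol
n(O2) = 8240 / 32.00 = 257.5 mol
n/ν for C2H4 = 158.5/1 = 158.5
n/ν for O2 = 257.5/3 = 85.83
Smallest n/ν is O2 → limiting reagent.
n(H2O) = (2/3) × 257.5 = 171.7 mol
mass = 171.7 × 18.02 = 3094 g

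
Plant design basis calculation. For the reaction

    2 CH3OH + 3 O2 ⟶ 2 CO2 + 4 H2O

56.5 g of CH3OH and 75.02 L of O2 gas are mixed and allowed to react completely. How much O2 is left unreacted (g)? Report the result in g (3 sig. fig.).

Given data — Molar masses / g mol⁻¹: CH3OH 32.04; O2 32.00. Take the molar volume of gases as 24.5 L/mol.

n(CH3OH) = 56.50 / 32.04 = 1.763 mol
n(O2) = 75.02 / 24.5 = 3.062 mol
n/ν → CH3OH: 0.8815, O2: 1.021; CH3OH is limiting.
O2 consumed = (3/2) × 1.763 = 2.645 mol
O2 remaining = 3.062 − 2.645 = 0.4170 mol
mass = 0.4170 × 32.00 = 13.34 g

13.3 g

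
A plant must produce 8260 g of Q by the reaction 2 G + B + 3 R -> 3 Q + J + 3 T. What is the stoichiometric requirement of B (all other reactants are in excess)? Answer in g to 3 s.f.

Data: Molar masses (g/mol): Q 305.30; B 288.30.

n(Q) = 8260 / 305.30 = 27.06 mol
n(B) = (1/3) × 27.06 = 9.020 mol
mass = 9.020 × 288.30 = 2600 g

2600 g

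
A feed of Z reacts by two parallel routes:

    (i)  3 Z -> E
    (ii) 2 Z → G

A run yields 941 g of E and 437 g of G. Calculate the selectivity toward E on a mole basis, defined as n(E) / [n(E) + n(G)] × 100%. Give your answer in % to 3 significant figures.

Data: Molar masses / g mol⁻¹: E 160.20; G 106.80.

n(E) = 941 / 160.20 = 5.874 mol
n(G) = 437 / 106.80 = 4.092 mol
selectivity = 5.874/(5.874+4.092) × 100 = 58.94 %

58.9 %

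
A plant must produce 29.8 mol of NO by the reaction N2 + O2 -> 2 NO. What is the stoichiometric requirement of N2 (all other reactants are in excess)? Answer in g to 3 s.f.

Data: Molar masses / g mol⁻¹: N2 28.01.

n(NO) = 29.80 mol
n(N2) = (1/2) × 29.80 = 14.90 mol
mass = 14.90 × 28.01 = 417.3 g

417 g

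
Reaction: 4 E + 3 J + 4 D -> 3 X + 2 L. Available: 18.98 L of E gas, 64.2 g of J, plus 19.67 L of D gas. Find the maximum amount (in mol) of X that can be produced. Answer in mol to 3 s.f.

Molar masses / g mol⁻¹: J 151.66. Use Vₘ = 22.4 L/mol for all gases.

0.423 mol

n(E) = 18.98 / 22.4 = 0.8473 mol
n(J) = 64.20 / 151.66 = 0.4233 mol
n(D) = 19.67 / 22.4 = 0.8781 mol
n/ν → E: 0.2118, J: 0.1411, D: 0.2195; J is limiting.
n(X) = (3/3) × 0.4233 = 0.4233 mol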